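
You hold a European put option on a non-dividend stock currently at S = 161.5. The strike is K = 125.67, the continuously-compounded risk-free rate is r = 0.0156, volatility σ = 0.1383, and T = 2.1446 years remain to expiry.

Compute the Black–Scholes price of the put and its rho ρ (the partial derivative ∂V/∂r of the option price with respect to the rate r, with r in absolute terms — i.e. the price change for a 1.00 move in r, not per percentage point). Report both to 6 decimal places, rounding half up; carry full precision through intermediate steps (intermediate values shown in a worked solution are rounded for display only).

price = 1.028191
ρ = -25.120603

σ√T = 0.1383·√2.1446 = 0.202533
d₁ = (ln(S/K) + (r+σ²/2)T) / (σ√T) = (ln(161.5/125.67) + (0.0156+0.1383²/2)·2.1446) / 0.202533 = (0.250846 + 0.053966) / 0.202533 = 1.504997
d₂ = d₁ − σ√T = 1.504997 − 0.202533 = 1.302464
e^{−rT} = e^{−0.0156·2.1446} = 0.967098
N(−d₁) = 0.066162,  N(−d₂) = 0.096379
Put price V = K·e^{−rT}·N(−d₂) − S·N(−d₁) = 11.713421 − 10.685230 = 1.028191
ρ = −K·T·e^{−rT}·N(−d₂) = -25.120603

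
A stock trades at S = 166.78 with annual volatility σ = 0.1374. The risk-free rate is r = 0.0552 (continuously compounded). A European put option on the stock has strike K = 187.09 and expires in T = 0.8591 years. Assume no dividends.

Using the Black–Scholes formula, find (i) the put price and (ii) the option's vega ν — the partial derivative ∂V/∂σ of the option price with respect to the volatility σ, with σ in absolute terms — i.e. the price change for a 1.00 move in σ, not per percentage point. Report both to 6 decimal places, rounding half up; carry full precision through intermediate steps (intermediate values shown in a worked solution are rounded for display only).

σ√T = 0.1374·√0.8591 = 0.127353
d₁ = (ln(S/K) + (r+σ²/2)T) / (σ√T) = (ln(166.78/187.09) + (0.0552+0.1374²/2)·0.8591) / 0.127353 = (-0.114914 + 0.055532) / 0.127353 = -0.466283
d₂ = d₁ − σ√T = -0.466283 − 0.127353 = -0.593636
e^{−rT} = e^{−0.0552·0.8591} = 0.953685
N(−d₁) = 0.679494,  N(−d₂) = 0.723622
Put price V = K·e^{−rT}·N(−d₂) − S·N(−d₁) = 129.112194 − 113.325957 = 15.786237
φ(d₁) = (1/√(2π))·e^{−d₁²/2} = 0.357847
ν = S·φ(d₁)·√T = 55.317646

price = 15.786237
ν = 55.317646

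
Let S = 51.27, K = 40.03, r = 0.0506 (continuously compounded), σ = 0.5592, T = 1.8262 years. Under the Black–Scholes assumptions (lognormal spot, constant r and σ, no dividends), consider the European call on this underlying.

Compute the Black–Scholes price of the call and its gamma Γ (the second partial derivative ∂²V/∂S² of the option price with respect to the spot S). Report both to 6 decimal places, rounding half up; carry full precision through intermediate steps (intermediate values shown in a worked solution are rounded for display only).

price = 21.519005
Γ = 0.007311

σ√T = 0.5592·√1.8262 = 0.755686
d₁ = (ln(S/K) + (r+σ²/2)T) / (σ√T) = (ln(51.27/40.03) + (0.0506+0.5592²/2)·1.8262) / 0.755686 = (0.247477 + 0.377936) / 0.755686 = 0.827610
d₂ = d₁ − σ√T = 0.827610 − 0.755686 = 0.071924
e^{−rT} = e^{−0.0506·1.8262} = 0.911735
N(d₁) = 0.796054,  N(d₂) = 0.528669
Call price V = S·N(d₁) − K·e^{−rT}·N(d₂) = 40.813698 − 19.294693 = 21.519005
φ(d₁) = (1/√(2π))·e^{−d₁²/2} = 0.283255
Γ = φ(d₁) / (S·σ·√T) = 0.007311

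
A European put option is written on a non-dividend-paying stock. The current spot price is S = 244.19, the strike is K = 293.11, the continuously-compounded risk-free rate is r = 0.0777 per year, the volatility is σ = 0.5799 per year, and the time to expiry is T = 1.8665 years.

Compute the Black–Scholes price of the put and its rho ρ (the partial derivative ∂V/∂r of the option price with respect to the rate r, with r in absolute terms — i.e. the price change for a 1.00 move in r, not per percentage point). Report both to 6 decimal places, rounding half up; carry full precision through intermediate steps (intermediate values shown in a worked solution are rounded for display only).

price = 81.404690
ρ = -317.689346

σ√T = 0.5799·√1.8665 = 0.792259
d₁ = (ln(S/K) + (r+σ²/2)T) / (σ√T) = (ln(244.19/293.11) + (0.0777+0.5799²/2)·1.8665) / 0.792259 = (-0.182601 + 0.458864) / 0.792259 = 0.348703
d₂ = d₁ − σ√T = 0.348703 − 0.792259 = -0.443556
e^{−rT} = e^{−0.0777·1.8665} = 0.864999
N(−d₁) = 0.363656,  N(−d₂) = 0.671318
Put price V = K·e^{−rT}·N(−d₂) − S·N(−d₁) = 170.205918 − 88.801228 = 81.404690
ρ = −K·T·e^{−rT}·N(−d₂) = -317.689346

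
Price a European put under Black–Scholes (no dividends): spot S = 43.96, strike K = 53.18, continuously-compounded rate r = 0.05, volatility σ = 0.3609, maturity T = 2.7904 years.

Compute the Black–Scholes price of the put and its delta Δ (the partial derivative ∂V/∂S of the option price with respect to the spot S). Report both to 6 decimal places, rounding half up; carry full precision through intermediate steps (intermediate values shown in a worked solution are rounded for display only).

price = 11.870844
Δ = -0.414092

σ√T = 0.3609·√2.7904 = 0.602865
d₁ = (ln(S/K) + (r+σ²/2)T) / (σ√T) = (ln(43.96/53.18) + (0.05+0.3609²/2)·2.7904) / 0.602865 = (-0.190402 + 0.321243) / 0.602865 = 0.217032
d₂ = d₁ − σ√T = 0.217032 − 0.602865 = -0.385833
e^{−rT} = e^{−0.05·2.7904} = 0.869776
N(−d₁) = 0.414092,  N(−d₂) = 0.650190
Put price V = K·e^{−rT}·N(−d₂) − S·N(−d₁) = 30.074319 − 18.203475 = 11.870844
Δ = −N(−d₁) = -0.414092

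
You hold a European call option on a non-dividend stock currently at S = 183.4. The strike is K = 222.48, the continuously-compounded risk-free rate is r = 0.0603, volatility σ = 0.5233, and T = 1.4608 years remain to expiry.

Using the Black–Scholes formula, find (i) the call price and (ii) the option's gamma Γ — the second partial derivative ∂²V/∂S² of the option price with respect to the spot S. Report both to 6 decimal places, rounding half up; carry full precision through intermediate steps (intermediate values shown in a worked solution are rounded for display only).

price = 38.516221
Γ = 0.003401

σ√T = 0.5233·√1.4608 = 0.632479
d₁ = (ln(S/K) + (r+σ²/2)T) / (σ√T) = (ln(183.4/222.48) + (0.0603+0.5233²/2)·1.4608) / 0.632479 = (-0.193168 + 0.288101) / 0.632479 = 0.150097
d₂ = d₁ − σ√T = 0.150097 − 0.632479 = -0.482382
e^{−rT} = e^{−0.0603·1.4608} = 0.915682
N(d₁) = 0.559656,  N(d₂) = 0.314767
Call price V = S·N(d₁) − K·e^{−rT}·N(d₂) = 102.640929 − 64.124708 = 38.516221
φ(d₁) = (1/√(2π))·e^{−d₁²/2} = 0.394474
Γ = φ(d₁) / (S·σ·√T) = 0.003401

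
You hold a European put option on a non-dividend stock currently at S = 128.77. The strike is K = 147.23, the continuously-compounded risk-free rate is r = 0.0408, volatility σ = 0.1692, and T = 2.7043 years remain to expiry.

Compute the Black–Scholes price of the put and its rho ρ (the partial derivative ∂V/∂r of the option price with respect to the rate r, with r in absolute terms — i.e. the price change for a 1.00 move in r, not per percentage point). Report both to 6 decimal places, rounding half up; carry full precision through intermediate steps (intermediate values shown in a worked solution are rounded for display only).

σ√T = 0.1692·√2.7043 = 0.278245
d₁ = (ln(S/K) + (r+σ²/2)T) / (σ√T) = (ln(128.77/147.23) + (0.0408+0.1692²/2)·2.7043) / 0.278245 = (-0.133968 + 0.149046) / 0.278245 = 0.054188
d₂ = d₁ − σ√T = 0.054188 − 0.278245 = -0.224057
e^{−rT} = e^{−0.0408·2.7043} = 0.895534
N(−d₁) = 0.478393,  N(−d₂) = 0.588644
Put price V = K·e^{−rT}·N(−d₂) − S·N(−d₁) = 77.612328 − 61.602631 = 16.009697
ρ = −K·T·e^{−rT}·N(−d₂) = -209.887019

price = 16.009697
ρ = -209.887019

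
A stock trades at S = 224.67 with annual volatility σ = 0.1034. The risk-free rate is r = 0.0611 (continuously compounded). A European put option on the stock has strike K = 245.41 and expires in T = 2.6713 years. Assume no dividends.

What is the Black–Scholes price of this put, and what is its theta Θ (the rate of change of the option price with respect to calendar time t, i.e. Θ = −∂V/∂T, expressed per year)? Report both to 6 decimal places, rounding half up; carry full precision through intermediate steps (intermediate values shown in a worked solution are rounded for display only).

price = 7.880662
Θ = 2.116894

σ√T = 0.1034·√2.6713 = 0.168998
d₁ = (ln(S/K) + (r+σ²/2)T) / (σ√T) = (ln(224.67/245.41) + (0.0611+0.1034²/2)·2.6713) / 0.168998 = (-0.088298 + 0.177497) / 0.168998 = 0.527811
d₂ = d₁ − σ√T = 0.527811 − 0.168998 = 0.358812
e^{−rT} = e^{−0.0611·2.6713} = 0.849407
N(−d₁) = 0.298815,  N(−d₂) = 0.359868
Put price V = K·e^{−rT}·N(−d₂) − S·N(−d₁) = 75.015522 − 67.134860 = 7.880662
φ(d₁) = (1/√(2π))·e^{−d₁²/2} = 0.347069
Θ = −S·φ(d₁)·σ/(2√T) + r·K·e^{−rT}·N(−d₂) = −2.466554 + 4.583448 = 2.116894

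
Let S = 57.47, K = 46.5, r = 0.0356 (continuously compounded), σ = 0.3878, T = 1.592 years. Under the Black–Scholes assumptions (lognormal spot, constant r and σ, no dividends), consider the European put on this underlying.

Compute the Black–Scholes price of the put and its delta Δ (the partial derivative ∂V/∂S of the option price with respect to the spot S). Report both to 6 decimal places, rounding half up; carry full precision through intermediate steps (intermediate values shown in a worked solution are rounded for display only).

σ√T = 0.3878·√1.592 = 0.489305
d₁ = (ln(S/K) + (r+σ²/2)T) / (σ√T) = (ln(57.47/46.5) + (0.0356+0.3878²/2)·1.592) / 0.489305 = (0.211811 + 0.176385) / 0.489305 = 0.793362
d₂ = d₁ − σ√T = 0.793362 − 0.489305 = 0.304057
e^{−rT} = e^{−0.0356·1.592} = 0.944901
N(−d₁) = 0.213784,  N(−d₂) = 0.380542
Put price V = K·e^{−rT}·N(−d₂) − S·N(−d₁) = 16.720226 − 12.286144 = 4.434082
Δ = −N(−d₁) = -0.213784

price = 4.434082
Δ = -0.213784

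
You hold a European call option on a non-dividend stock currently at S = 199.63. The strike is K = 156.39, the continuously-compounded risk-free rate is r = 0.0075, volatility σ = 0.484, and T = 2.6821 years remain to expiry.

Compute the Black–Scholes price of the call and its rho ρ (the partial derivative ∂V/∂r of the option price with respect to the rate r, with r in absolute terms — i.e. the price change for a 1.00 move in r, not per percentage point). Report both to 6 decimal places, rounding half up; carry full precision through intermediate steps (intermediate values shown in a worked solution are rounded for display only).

σ√T = 0.484·√2.6821 = 0.792653
d₁ = (ln(S/K) + (r+σ²/2)T) / (σ√T) = (ln(199.63/156.39) + (0.0075+0.484²/2)·2.6821) / 0.792653 = (0.244113 + 0.334265) / 0.792653 = 0.729673
d₂ = d₁ − σ√T = 0.729673 − 0.792653 = -0.062979
e^{−rT} = e^{−0.0075·2.6821} = 0.980085
N(d₁) = 0.767205,  N(d₂) = 0.474892
Call price V = S·N(d₁) − K·e^{−rT}·N(d₂) = 153.157155 − 72.789260 = 80.367894
ρ = K·T·e^{−rT}·N(d₂) = 195.228075

price = 80.367894
ρ = 195.228075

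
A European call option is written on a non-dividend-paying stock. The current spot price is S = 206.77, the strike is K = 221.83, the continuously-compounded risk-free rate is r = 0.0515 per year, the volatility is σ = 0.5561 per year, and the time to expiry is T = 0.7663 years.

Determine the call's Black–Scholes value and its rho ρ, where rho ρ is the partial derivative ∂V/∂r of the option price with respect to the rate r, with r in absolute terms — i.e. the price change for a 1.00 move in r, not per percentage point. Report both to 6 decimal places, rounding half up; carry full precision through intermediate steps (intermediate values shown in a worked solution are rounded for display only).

price = 37.227015
ρ = 62.016853

σ√T = 0.5561·√0.7663 = 0.486802
d₁ = (ln(S/K) + (r+σ²/2)T) / (σ√T) = (ln(206.77/221.83) + (0.0515+0.5561²/2)·0.7663) / 0.486802 = (-0.070304 + 0.157953) / 0.486802 = 0.180049
d₂ = d₁ − σ√T = 0.180049 − 0.486802 = -0.306753
e^{−rT} = e^{−0.0515·0.7663} = 0.961304
N(d₁) = 0.571443,  N(d₂) = 0.379516
Call price V = S·N(d₁) − K·e^{−rT}·N(d₂) = 118.157268 − 80.930253 = 37.227015
ρ = K·T·e^{−rT}·N(d₂) = 62.016853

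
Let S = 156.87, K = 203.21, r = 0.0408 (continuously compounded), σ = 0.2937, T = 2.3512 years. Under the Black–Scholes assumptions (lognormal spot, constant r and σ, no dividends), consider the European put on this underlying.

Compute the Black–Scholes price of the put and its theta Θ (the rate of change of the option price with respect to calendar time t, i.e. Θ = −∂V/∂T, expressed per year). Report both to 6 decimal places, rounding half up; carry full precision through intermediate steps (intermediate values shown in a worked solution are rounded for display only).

price = 46.225640
Θ = -0.504193

σ√T = 0.2937·√2.3512 = 0.450349
d₁ = (ln(S/K) + (r+σ²/2)T) / (σ√T) = (ln(156.87/203.21) + (0.0408+0.2937²/2)·2.3512) / 0.450349 = (-0.258822 + 0.197336) / 0.450349 = -0.136531
d₂ = d₁ − σ√T = -0.136531 − 0.450349 = -0.586880
e^{−rT} = e^{−0.0408·2.3512} = 0.908529
N(−d₁) = 0.554299,  N(−d₂) = 0.721358
Put price V = K·e^{−rT}·N(−d₂) − S·N(−d₁) = 133.178576 − 86.952936 = 46.225640
φ(d₁) = (1/√(2π))·e^{−d₁²/2} = 0.395241
Θ = −S·φ(d₁)·σ/(2√T) + r·K·e^{−rT}·N(−d₂) = −5.937879 + 5.433686 = -0.504193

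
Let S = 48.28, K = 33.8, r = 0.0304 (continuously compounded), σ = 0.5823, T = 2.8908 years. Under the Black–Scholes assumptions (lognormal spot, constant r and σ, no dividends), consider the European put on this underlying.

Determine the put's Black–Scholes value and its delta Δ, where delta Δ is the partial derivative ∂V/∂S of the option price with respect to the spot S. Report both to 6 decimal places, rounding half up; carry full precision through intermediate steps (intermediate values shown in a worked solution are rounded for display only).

price = 7.714287
Δ = -0.172603

σ√T = 0.5823·√2.8908 = 0.990047
d₁ = (ln(S/K) + (r+σ²/2)T) / (σ√T) = (ln(48.28/33.8) + (0.0304+0.5823²/2)·2.8908) / 0.990047 = (0.356557 + 0.577977) / 0.990047 = 0.943928
d₂ = d₁ − σ√T = 0.943928 − 0.990047 = -0.046119
e^{−rT} = e^{−0.0304·2.8908} = 0.915870
N(−d₁) = 0.172603,  N(−d₂) = 0.518392
Put price V = K·e^{−rT}·N(−d₂) − S·N(−d₁) = 16.047566 − 8.333279 = 7.714287
Δ = −N(−d₁) = -0.172603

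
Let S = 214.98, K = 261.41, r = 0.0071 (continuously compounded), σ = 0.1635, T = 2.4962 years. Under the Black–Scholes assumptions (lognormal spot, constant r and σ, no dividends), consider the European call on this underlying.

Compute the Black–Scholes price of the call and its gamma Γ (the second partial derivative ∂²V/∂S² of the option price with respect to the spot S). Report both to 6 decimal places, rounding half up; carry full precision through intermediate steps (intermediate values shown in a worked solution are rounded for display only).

σ√T = 0.1635·√2.4962 = 0.258320
d₁ = (ln(S/K) + (r+σ²/2)T) / (σ√T) = (ln(214.98/261.41) + (0.0071+0.1635²/2)·2.4962) / 0.258320 = (-0.195545 + 0.051088) / 0.258320 = -0.559220
d₂ = d₁ − σ√T = -0.559220 − 0.258320 = -0.817540
e^{−rT} = e^{−0.0071·2.4962} = 0.982433
N(d₁) = 0.288006,  N(d₂) = 0.206810
Call price V = S·N(d₁) − K·e^{−rT}·N(d₂) = 61.915486 − 53.112510 = 8.802975
φ(d₁) = (1/√(2π))·e^{−d₁²/2} = 0.341195
Γ = φ(d₁) / (S·σ·√T) = 0.006144

price = 8.802975
Γ = 0.006144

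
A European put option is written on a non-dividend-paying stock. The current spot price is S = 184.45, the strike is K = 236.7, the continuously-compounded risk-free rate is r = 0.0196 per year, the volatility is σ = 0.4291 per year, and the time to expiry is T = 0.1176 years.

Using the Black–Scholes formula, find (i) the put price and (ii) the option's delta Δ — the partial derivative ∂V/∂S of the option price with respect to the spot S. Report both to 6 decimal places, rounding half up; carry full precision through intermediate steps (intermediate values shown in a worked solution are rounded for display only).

price = 52.294451
Δ = -0.945833

σ√T = 0.4291·√0.1176 = 0.147151
d₁ = (ln(S/K) + (r+σ²/2)T) / (σ√T) = (ln(184.45/236.7) + (0.0196+0.4291²/2)·0.1176) / 0.147151 = (-0.249415 + 0.013132) / 0.147151 = -1.605725
d₂ = d₁ − σ√T = -1.605725 − 0.147151 = -1.752876
e^{−rT} = e^{−0.0196·0.1176} = 0.997698
N(−d₁) = 0.945833,  N(−d₂) = 0.960188
Put price V = K·e^{−rT}·N(−d₂) − S·N(−d₁) = 226.753316 − 174.458865 = 52.294451
Δ = −N(−d₁) = -0.945833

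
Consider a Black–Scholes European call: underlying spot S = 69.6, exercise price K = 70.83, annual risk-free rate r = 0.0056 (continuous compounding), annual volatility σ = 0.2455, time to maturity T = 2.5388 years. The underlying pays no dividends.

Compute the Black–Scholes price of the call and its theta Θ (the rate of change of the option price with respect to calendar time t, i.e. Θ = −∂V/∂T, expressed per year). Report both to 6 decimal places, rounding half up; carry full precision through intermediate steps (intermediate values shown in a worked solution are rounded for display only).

σ√T = 0.2455·√2.5388 = 0.391170
d₁ = (ln(S/K) + (r+σ²/2)T) / (σ√T) = (ln(69.6/70.83) + (0.0056+0.2455²/2)·2.5388) / 0.391170 = (-0.017518 + 0.090724) / 0.391170 = 0.187147
d₂ = d₁ − σ√T = 0.187147 − 0.391170 = -0.204023
e^{−rT} = e^{−0.0056·2.5388} = 0.985883
N(d₁) = 0.574227,  N(d₂) = 0.419168
Call price V = S·N(d₁) − K·e^{−rT}·N(d₂) = 39.966216 − 29.270524 = 10.695693
φ(d₁) = (1/√(2π))·e^{−d₁²/2} = 0.392017
Θ = −S·φ(d₁)·σ/(2√T) − r·K·e^{−rT}·N(d₂) = −2.101944 − 0.163915 = -2.265859

price = 10.695693
Θ = -2.265859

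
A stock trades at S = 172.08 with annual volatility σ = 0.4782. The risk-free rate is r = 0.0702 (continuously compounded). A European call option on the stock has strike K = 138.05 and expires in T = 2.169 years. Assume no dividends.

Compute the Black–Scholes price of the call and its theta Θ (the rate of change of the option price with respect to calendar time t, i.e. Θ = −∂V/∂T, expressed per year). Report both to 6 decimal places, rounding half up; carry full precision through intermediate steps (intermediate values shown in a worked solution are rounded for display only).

price = 71.938308
Θ = -12.304687

σ√T = 0.4782·√2.169 = 0.704270
d₁ = (ln(S/K) + (r+σ²/2)T) / (σ√T) = (ln(172.08/138.05) + (0.0702+0.4782²/2)·2.169) / 0.704270 = (0.220344 + 0.400262) / 0.704270 = 0.881204
d₂ = d₁ − σ√T = 0.881204 − 0.704270 = 0.176934
e^{−rT} = e^{−0.0702·2.169} = 0.858762
N(d₁) = 0.810896,  N(d₂) = 0.570220
Call price V = S·N(d₁) − K·e^{−rT}·N(d₂) = 139.539026 − 67.600718 = 71.938308
φ(d₁) = (1/√(2π))·e^{−d₁²/2} = 0.270577
Θ = −S·φ(d₁)·σ/(2√T) − r·K·e^{−rT}·N(d₂) = −7.559117 − 4.745570 = -12.304687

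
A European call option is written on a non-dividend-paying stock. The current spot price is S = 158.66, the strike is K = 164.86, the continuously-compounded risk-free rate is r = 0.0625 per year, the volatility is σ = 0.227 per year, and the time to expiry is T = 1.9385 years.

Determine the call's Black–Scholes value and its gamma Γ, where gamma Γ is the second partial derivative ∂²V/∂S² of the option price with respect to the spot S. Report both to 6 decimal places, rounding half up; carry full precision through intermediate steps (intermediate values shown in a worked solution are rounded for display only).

σ√T = 0.227·√1.9385 = 0.316052
d₁ = (ln(S/K) + (r+σ²/2)T) / (σ√T) = (ln(158.66/164.86) + (0.0625+0.227²/2)·1.9385) / 0.316052 = (-0.038333 + 0.171101) / 0.316052 = 0.420081
d₂ = d₁ − σ√T = 0.420081 − 0.316052 = 0.104029
e^{−rT} = e^{−0.0625·1.9385} = 0.885896
N(d₁) = 0.662787,  N(d₂) = 0.541427
Call price V = S·N(d₁) − K·e^{−rT}·N(d₂) = 105.157790 − 79.074722 = 26.083067
φ(d₁) = (1/√(2π))·e^{−d₁²/2} = 0.365250
Γ = φ(d₁) / (S·σ·√T) = 0.007284

price = 26.083067
Γ = 0.007284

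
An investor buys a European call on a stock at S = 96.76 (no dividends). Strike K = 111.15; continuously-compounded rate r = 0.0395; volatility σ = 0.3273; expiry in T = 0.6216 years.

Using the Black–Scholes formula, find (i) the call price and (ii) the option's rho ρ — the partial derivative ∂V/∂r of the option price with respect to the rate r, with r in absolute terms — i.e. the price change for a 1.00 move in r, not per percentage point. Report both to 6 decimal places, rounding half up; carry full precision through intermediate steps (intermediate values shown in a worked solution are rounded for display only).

price = 5.692928
ρ = 19.142108

σ√T = 0.3273·√0.6216 = 0.258049
d₁ = (ln(S/K) + (r+σ²/2)T) / (σ√T) = (ln(96.76/111.15) + (0.0395+0.3273²/2)·0.6216) / 0.258049 = (-0.138647 + 0.057848) / 0.258049 = -0.313116
d₂ = d₁ − σ√T = -0.313116 − 0.258049 = -0.571165
e^{−rT} = e^{−0.0395·0.6216} = 0.975746
N(d₁) = 0.377096,  N(d₂) = 0.283944
Call price V = S·N(d₁) − K·e^{−rT}·N(d₂) = 36.487825 − 30.794897 = 5.692928
ρ = K·T·e^{−rT}·N(d₂) = 19.142108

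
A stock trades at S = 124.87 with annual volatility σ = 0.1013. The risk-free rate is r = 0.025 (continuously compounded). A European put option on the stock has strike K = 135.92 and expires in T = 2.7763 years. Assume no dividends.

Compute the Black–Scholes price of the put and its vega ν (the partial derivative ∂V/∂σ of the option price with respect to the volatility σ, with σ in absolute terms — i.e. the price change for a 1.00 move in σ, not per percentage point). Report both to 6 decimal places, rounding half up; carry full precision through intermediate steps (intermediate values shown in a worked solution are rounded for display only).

price = 9.466580
ν = 83.002553

σ√T = 0.1013·√2.7763 = 0.168788
d₁ = (ln(S/K) + (r+σ²/2)T) / (σ√T) = (ln(124.87/135.92) + (0.025+0.1013²/2)·2.7763) / 0.168788 = (-0.084793 + 0.083652) / 0.168788 = -0.006760
d₂ = d₁ − σ√T = -0.006760 − 0.168788 = -0.175548
e^{−rT} = e^{−0.025·2.7763} = 0.932946
N(−d₁) = 0.502697,  N(−d₂) = 0.569676
Put price V = K·e^{−rT}·N(−d₂) − S·N(−d₁) = 72.238335 − 62.771755 = 9.466580
φ(d₁) = (1/√(2π))·e^{−d₁²/2} = 0.398933
ν = S·φ(d₁)·√T = 83.002553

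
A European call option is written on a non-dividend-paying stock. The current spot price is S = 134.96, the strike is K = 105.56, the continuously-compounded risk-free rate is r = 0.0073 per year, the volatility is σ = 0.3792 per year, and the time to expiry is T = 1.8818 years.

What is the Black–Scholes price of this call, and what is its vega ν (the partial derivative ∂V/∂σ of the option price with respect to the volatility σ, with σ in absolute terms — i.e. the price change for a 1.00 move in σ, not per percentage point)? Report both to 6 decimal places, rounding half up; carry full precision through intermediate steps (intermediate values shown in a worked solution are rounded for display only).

σ√T = 0.3792·√1.8818 = 0.520182
d₁ = (ln(S/K) + (r+σ²/2)T) / (σ√T) = (ln(134.96/105.56) + (0.0073+0.3792²/2)·1.8818) / 0.520182 = (0.245699 + 0.149032) / 0.520182 = 0.758832
d₂ = d₁ − σ√T = 0.758832 − 0.520182 = 0.238650
e^{−rT} = e^{−0.0073·1.8818} = 0.986357
N(d₁) = 0.776023,  N(d₂) = 0.594312
Call price V = S·N(d₁) − K·e^{−rT}·N(d₂) = 104.732131 − 61.879625 = 42.852507
φ(d₁) = (1/√(2π))·e^{−d₁²/2} = 0.299138
ν = S·φ(d₁)·√T = 55.381257

price = 42.852507
ν = 55.381257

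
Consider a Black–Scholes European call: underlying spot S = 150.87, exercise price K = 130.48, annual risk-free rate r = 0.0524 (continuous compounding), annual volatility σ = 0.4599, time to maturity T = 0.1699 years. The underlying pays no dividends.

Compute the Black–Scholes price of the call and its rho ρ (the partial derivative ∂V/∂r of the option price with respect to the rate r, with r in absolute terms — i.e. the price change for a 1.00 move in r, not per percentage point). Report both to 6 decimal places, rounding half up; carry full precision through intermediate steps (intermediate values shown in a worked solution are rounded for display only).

σ√T = 0.4599·√0.1699 = 0.189566
d₁ = (ln(S/K) + (r+σ²/2)T) / (σ√T) = (ln(150.87/130.48) + (0.0524+0.4599²/2)·0.1699) / 0.189566 = (0.145199 + 0.026870) / 0.189566 = 0.907700
d₂ = d₁ − σ√T = 0.907700 − 0.189566 = 0.718134
e^{−rT} = e^{−0.0524·0.1699} = 0.991137
N(d₁) = 0.817982,  N(d₂) = 0.763663
Call price V = S·N(d₁) − K·e^{−rT}·N(d₂) = 123.408894 − 98.759558 = 24.649335
ρ = K·T·e^{−rT}·N(d₂) = 16.779249

price = 24.649335
ρ = 16.779249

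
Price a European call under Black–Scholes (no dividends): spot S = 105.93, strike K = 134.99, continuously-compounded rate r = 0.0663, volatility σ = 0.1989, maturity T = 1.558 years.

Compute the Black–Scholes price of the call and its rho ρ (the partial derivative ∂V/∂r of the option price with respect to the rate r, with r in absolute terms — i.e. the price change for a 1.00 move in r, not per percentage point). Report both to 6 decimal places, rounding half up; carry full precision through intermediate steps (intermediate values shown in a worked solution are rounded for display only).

σ√T = 0.1989·√1.558 = 0.248267
d₁ = (ln(S/K) + (r+σ²/2)T) / (σ√T) = (ln(105.93/134.99) + (0.0663+0.1989²/2)·1.558) / 0.248267 = (-0.242422 + 0.134114) / 0.248267 = -0.436259
d₂ = d₁ − σ√T = -0.436259 − 0.248267 = -0.684526
e^{−rT} = e^{−0.0663·1.558} = 0.901861
N(d₁) = 0.331324,  N(d₂) = 0.246822
Call price V = S·N(d₁) − K·e^{−rT}·N(d₂) = 35.097191 − 30.048592 = 5.048599
ρ = K·T·e^{−rT}·N(d₂) = 46.815706

price = 5.048599
ρ = 46.815706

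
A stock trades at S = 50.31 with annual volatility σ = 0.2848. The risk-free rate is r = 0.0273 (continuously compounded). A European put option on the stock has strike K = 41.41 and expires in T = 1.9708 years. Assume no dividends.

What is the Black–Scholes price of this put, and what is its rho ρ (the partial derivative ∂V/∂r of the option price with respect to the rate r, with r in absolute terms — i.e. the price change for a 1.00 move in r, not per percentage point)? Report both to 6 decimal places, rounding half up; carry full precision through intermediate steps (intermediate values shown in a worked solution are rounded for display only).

price = 2.861795
ρ = -26.036189

σ√T = 0.2848·√1.9708 = 0.399817
d₁ = (ln(S/K) + (r+σ²/2)T) / (σ√T) = (ln(50.31/41.41) + (0.0273+0.2848²/2)·1.9708) / 0.399817 = (0.194681 + 0.133730) / 0.399817 = 0.821404
d₂ = d₁ − σ√T = 0.821404 − 0.399817 = 0.421587
e^{−rT} = e^{−0.0273·1.9708} = 0.947619
N(−d₁) = 0.205708,  N(−d₂) = 0.336663
Put price V = K·e^{−rT}·N(−d₂) − S·N(−d₁) = 13.210975 − 10.349180 = 2.861795
ρ = −K·T·e^{−rT}·N(−d₂) = -26.036189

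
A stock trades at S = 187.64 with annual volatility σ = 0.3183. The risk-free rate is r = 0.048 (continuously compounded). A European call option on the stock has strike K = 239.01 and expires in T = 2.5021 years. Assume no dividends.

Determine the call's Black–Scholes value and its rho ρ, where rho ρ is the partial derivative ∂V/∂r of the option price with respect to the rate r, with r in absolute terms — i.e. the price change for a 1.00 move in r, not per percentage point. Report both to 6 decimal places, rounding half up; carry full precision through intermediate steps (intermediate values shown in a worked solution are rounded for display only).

price = 28.683734
ρ = 164.789333

σ√T = 0.3183·√2.5021 = 0.503488
d₁ = (ln(S/K) + (r+σ²/2)T) / (σ√T) = (ln(187.64/239.01) + (0.048+0.3183²/2)·2.5021) / 0.503488 = (-0.241980 + 0.246851) / 0.503488 = 0.009674
d₂ = d₁ − σ√T = 0.009674 − 0.503488 = -0.493814
e^{−rT} = e^{−0.048·2.5021} = 0.886831
N(d₁) = 0.503859,  N(d₂) = 0.310719
Call price V = S·N(d₁) − K·e^{−rT}·N(d₂) = 94.544145 − 65.860411 = 28.683734
ρ = K·T·e^{−rT}·N(d₂) = 164.789333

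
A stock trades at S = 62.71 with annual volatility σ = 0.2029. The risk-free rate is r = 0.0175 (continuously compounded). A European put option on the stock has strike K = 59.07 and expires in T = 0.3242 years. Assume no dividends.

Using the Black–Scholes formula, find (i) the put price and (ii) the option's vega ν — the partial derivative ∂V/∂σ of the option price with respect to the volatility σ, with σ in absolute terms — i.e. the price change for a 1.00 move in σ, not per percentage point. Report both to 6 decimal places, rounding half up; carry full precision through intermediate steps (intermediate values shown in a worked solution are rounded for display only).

price = 1.246855
ν = 11.721211

σ√T = 0.2029·√0.3242 = 0.115528
d₁ = (ln(S/K) + (r+σ²/2)T) / (σ√T) = (ln(62.71/59.07) + (0.0175+0.2029²/2)·0.3242) / 0.115528 = (0.059798 + 0.012347) / 0.115528 = 0.624476
d₂ = d₁ − σ√T = 0.624476 − 0.115528 = 0.508947
e^{−rT} = e^{−0.0175·0.3242} = 0.994343
N(−d₁) = 0.266158,  N(−d₂) = 0.305395
Put price V = K·e^{−rT}·N(−d₂) − S·N(−d₁) = 17.937599 − 16.690744 = 1.246855
φ(d₁) = (1/√(2π))·e^{−d₁²/2} = 0.328268
ν = S·φ(d₁)·√T = 11.721211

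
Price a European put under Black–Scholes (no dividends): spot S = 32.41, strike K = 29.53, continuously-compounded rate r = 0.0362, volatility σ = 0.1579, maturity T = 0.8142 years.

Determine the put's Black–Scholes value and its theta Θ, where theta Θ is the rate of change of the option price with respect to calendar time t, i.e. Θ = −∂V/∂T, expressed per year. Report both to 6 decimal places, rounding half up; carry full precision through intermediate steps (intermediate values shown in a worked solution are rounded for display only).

σ√T = 0.1579·√0.8142 = 0.142478
d₁ = (ln(S/K) + (r+σ²/2)T) / (σ√T) = (ln(32.41/29.53) + (0.0362+0.1579²/2)·0.8142) / 0.142478 = (0.093060 + 0.039624) / 0.142478 = 0.931262
d₂ = d₁ − σ√T = 0.931262 − 0.142478 = 0.788784
e^{−rT} = e^{−0.0362·0.8142} = 0.970956
N(−d₁) = 0.175859,  N(−d₂) = 0.215119
Put price V = K·e^{−rT}·N(−d₂) − S·N(−d₁) = 6.167965 − 5.699589 = 0.468376
φ(d₁) = (1/√(2π))·e^{−d₁²/2} = 0.258577
Θ = −S·φ(d₁)·σ/(2√T) + r·K·e^{−rT}·N(−d₂) = −0.733255 + 0.223280 = -0.509974

price = 0.468376
Θ = -0.509974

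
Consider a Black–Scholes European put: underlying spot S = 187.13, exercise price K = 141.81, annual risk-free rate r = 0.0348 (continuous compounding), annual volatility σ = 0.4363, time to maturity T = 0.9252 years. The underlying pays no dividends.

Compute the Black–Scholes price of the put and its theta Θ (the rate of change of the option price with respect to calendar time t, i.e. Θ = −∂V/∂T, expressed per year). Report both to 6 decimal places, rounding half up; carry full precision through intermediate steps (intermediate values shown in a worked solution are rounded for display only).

σ√T = 0.4363·√0.9252 = 0.419665
d₁ = (ln(S/K) + (r+σ²/2)T) / (σ√T) = (ln(187.13/141.81) + (0.0348+0.4363²/2)·0.9252) / 0.419665 = (0.277315 + 0.120256) / 0.419665 = 0.947355
d₂ = d₁ − σ√T = 0.947355 − 0.419665 = 0.527689
e^{−rT} = e^{−0.0348·0.9252} = 0.968316
N(−d₁) = 0.171729,  N(−d₂) = 0.298857
Put price V = K·e^{−rT}·N(−d₂) − S·N(−d₁) = 41.038171 − 32.135655 = 8.902516
φ(d₁) = (1/√(2π))·e^{−d₁²/2} = 0.254697
Θ = −S·φ(d₁)·σ/(2√T) + r·K·e^{−rT}·N(−d₂) = −10.809495 + 1.428128 = -9.381366

price = 8.902516
Θ = -9.381366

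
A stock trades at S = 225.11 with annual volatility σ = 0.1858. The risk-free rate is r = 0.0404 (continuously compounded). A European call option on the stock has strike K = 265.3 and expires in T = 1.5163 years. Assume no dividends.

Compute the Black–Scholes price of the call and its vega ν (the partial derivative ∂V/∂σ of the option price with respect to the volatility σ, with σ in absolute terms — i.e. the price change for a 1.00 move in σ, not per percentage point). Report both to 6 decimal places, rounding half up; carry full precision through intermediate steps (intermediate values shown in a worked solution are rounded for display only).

price = 11.544266
ν = 104.520914

σ√T = 0.1858·√1.5163 = 0.228791
d₁ = (ln(S/K) + (r+σ²/2)T) / (σ√T) = (ln(225.11/265.3) + (0.0404+0.1858²/2)·1.5163) / 0.228791 = (-0.164272 + 0.087431) / 0.228791 = -0.335857
d₂ = d₁ − σ√T = -0.335857 − 0.228791 = -0.564648
e^{−rT} = e^{−0.0404·1.5163} = 0.940580
N(d₁) = 0.368489,  N(d₂) = 0.286157
Call price V = S·N(d₁) − K·e^{−rT}·N(d₂) = 82.950621 − 71.406355 = 11.544266
φ(d₁) = (1/√(2π))·e^{−d₁²/2} = 0.377065
ν = S·φ(d₁)·√T = 104.520914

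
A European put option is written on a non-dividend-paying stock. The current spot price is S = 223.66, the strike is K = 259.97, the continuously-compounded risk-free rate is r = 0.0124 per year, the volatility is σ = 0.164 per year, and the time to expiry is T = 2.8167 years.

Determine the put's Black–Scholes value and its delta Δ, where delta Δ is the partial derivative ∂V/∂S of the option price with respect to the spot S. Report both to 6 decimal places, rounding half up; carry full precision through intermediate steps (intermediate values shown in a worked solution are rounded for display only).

σ√T = 0.164·√2.8167 = 0.275242
d₁ = (ln(S/K) + (r+σ²/2)T) / (σ√T) = (ln(223.66/259.97) + (0.0124+0.164²/2)·2.8167) / 0.275242 = (-0.150439 + 0.072806) / 0.275242 = -0.282054
d₂ = d₁ − σ√T = -0.282054 − 0.275242 = -0.557296
e^{−rT} = e^{−0.0124·2.8167} = 0.965676
N(−d₁) = 0.611049,  N(−d₂) = 0.711337
Put price V = K·e^{−rT}·N(−d₂) − S·N(−d₁) = 178.578948 − 136.667248 = 41.911700
Δ = −N(−d₁) = -0.611049

price = 41.911700
Δ = -0.611049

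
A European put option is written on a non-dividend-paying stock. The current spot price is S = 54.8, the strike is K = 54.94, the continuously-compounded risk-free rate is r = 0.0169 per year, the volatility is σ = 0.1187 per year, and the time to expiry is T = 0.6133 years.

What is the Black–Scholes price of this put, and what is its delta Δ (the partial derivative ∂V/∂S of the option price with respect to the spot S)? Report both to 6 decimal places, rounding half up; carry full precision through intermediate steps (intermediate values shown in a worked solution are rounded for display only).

σ√T = 0.1187·√0.6133 = 0.092958
d₁ = (ln(S/K) + (r+σ²/2)T) / (σ√T) = (ln(54.8/54.94) + (0.0169+0.1187²/2)·0.6133) / 0.092958 = (-0.002551 + 0.014685) / 0.092958 = 0.130531
d₂ = d₁ − σ√T = 0.130531 − 0.092958 = 0.037573
e^{−rT} = e^{−0.0169·0.6133} = 0.989689
N(−d₁) = 0.448073,  N(−d₂) = 0.485014
Put price V = K·e^{−rT}·N(−d₂) − S·N(−d₁) = 26.371921 − 24.554415 = 1.817505
Δ = −N(−d₁) = -0.448073

price = 1.817505
Δ = -0.448073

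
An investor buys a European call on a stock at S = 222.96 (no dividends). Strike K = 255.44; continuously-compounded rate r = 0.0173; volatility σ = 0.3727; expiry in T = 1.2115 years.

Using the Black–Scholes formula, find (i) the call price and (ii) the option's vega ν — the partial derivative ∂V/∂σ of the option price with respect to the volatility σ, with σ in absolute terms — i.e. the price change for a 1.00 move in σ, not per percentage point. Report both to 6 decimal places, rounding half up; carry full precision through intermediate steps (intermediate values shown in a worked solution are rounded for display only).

σ√T = 0.3727·√1.2115 = 0.410224
d₁ = (ln(S/K) + (r+σ²/2)T) / (σ√T) = (ln(222.96/255.44) + (0.0173+0.3727²/2)·1.2115) / 0.410224 = (-0.135995 + 0.105101) / 0.410224 = -0.075311
d₂ = d₁ − σ√T = -0.075311 − 0.410224 = -0.485535
e^{−rT} = e^{−0.0173·1.2115} = 0.979259
N(d₁) = 0.469984,  N(d₂) = 0.313648
Call price V = S·N(d₁) − K·e^{−rT}·N(d₂) = 104.787561 − 78.456644 = 26.330917
φ(d₁) = (1/√(2π))·e^{−d₁²/2} = 0.397813
ν = S·φ(d₁)·√T = 97.626368

price = 26.330917
ν = 97.626368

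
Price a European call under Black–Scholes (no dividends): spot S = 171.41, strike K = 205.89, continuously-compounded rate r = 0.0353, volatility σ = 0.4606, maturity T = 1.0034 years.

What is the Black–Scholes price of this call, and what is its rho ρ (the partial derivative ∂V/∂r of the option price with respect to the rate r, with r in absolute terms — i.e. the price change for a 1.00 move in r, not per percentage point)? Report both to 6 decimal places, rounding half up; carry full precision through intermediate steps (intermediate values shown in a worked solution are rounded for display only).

σ√T = 0.4606·√1.0034 = 0.461382
d₁ = (ln(S/K) + (r+σ²/2)T) / (σ√T) = (ln(171.41/205.89) + (0.0353+0.4606²/2)·1.0034) / 0.461382 = (-0.183284 + 0.141857) / 0.461382 = -0.089789
d₂ = d₁ − σ√T = -0.089789 − 0.461382 = -0.551171
e^{−rT} = e^{−0.0353·1.0034} = 0.965200
N(d₁) = 0.464228,  N(d₂) = 0.290758
Call price V = S·N(d₁) − K·e^{−rT}·N(d₂) = 79.573259 − 57.780941 = 21.792318
ρ = K·T·e^{−rT}·N(d₂) = 57.977397

price = 21.792318
ρ = 57.977397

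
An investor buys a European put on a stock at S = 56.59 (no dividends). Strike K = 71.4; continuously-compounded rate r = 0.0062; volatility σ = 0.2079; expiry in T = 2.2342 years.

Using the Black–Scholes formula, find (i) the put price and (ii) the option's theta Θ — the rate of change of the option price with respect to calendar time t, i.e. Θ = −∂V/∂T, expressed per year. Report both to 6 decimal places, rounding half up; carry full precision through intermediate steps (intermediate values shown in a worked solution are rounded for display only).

σ√T = 0.2079·√2.2342 = 0.310753
d₁ = (ln(S/K) + (r+σ²/2)T) / (σ√T) = (ln(56.59/71.4) + (0.0062+0.2079²/2)·2.2342) / 0.310753 = (-0.232466 + 0.062136) / 0.310753 = -0.548119
d₂ = d₁ − σ√T = -0.548119 − 0.310753 = -0.858872
e^{−rT} = e^{−0.0062·2.2342} = 0.986243
N(−d₁) = 0.708195,  N(−d₂) = 0.804795
Put price V = K·e^{−rT}·N(−d₂) − S·N(−d₁) = 56.671848 − 40.076755 = 16.595093
φ(d₁) = (1/√(2π))·e^{−d₁²/2} = 0.343298
Θ = −S·φ(d₁)·σ/(2√T) + r·K·e^{−rT}·N(−d₂) = −1.351060 + 0.351365 = -0.999695

price = 16.595093
Θ = -0.999695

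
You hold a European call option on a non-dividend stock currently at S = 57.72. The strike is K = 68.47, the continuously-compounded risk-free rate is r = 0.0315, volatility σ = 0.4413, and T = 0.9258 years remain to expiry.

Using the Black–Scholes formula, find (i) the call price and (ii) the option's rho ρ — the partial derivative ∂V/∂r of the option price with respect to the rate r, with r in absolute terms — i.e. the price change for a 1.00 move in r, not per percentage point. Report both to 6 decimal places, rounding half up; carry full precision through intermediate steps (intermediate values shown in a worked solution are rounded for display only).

price = 6.617614
ρ = 18.013609

σ√T = 0.4413·√0.9258 = 0.424612
d₁ = (ln(S/K) + (r+σ²/2)T) / (σ√T) = (ln(57.72/68.47) + (0.0315+0.4413²/2)·0.9258) / 0.424612 = (-0.170792 + 0.119310) / 0.424612 = -0.121244
d₂ = d₁ − σ√T = -0.121244 − 0.424612 = -0.545856
e^{−rT} = e^{−0.0315·0.9258} = 0.971258
N(d₁) = 0.451749,  N(d₂) = 0.292583
Call price V = S·N(d₁) − K·e^{−rT}·N(d₂) = 26.074957 − 19.457343 = 6.617614
ρ = K·T·e^{−rT}·N(d₂) = 18.013609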